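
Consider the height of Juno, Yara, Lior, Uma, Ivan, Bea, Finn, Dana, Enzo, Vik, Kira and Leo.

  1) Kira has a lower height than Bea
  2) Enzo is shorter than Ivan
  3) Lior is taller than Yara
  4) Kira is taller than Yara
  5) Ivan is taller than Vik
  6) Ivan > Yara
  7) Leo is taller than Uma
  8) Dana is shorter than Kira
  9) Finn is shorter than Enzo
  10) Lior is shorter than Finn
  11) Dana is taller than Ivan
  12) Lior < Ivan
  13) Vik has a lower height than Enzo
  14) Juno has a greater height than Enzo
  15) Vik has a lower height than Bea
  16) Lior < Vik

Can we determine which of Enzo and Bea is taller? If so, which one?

Enzo < Ivan and Ivan < Dana give Enzo < Dana.
With Dana < Kira: Enzo < Ivan < Dana < Kira.
With Kira < Bea: Enzo < Ivan < Dana < Kira < Bea.
So Bea is taller.

Bea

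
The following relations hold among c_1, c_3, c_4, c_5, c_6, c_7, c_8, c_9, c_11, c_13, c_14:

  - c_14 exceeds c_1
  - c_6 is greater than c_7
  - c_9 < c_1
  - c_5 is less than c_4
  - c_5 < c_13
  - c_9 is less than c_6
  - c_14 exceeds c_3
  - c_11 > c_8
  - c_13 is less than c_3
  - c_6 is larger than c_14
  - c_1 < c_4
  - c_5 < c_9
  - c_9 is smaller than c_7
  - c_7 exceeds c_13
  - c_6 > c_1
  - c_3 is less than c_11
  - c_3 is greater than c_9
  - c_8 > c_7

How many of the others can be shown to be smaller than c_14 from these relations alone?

5

From c_14 the given relations immediately reach c_1, c_3.
From those, c_13, c_9 — 4 in total.
From those, c_5 — 5 in total.
Nothing else is reachable below c_14; 5 in all.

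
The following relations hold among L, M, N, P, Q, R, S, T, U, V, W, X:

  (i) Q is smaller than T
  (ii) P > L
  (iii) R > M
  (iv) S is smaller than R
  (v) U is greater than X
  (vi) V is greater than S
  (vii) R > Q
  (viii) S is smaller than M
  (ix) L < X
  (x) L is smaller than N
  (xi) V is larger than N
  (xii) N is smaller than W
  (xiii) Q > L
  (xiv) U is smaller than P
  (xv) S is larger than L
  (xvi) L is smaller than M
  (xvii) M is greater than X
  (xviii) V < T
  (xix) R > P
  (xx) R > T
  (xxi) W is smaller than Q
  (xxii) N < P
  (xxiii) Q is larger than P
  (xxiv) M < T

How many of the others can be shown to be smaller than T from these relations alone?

10

From T the given relations immediately reach M, V, Q.
From those, L, S, N, X, W, P — 9 in total.
From those, U — 10 in total.
Nothing else is reachable below T; 10 in all.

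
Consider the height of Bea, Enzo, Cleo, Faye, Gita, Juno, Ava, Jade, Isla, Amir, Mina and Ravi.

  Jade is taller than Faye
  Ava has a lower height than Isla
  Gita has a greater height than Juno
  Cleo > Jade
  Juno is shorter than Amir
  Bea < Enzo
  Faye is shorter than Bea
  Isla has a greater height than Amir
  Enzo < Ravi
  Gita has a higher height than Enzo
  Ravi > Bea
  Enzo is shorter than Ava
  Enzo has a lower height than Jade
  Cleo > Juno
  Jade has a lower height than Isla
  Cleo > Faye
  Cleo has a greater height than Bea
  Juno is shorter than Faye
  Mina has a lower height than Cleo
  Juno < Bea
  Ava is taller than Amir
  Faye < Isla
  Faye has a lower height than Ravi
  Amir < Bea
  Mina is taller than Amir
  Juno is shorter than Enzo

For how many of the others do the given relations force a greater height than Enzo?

Directly above Enzo: Ravi, Ava, Gita, Jade.
One step further: Isla, Cleo (6 so far).
No other element is forced above Enzo by the given relations, so the count is 6.

6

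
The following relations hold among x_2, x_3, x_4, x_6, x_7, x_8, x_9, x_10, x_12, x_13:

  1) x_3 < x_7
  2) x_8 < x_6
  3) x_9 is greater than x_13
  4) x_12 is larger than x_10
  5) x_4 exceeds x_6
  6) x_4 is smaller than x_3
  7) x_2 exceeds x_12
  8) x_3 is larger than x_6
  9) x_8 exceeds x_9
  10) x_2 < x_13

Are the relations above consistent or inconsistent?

The single ordering x_10 < x_12 < x_2 < x_13 < x_9 < x_8 < x_6 < x_4 < x_3 < x_7 satisfies every listed relation, so no contradiction arises.

consistent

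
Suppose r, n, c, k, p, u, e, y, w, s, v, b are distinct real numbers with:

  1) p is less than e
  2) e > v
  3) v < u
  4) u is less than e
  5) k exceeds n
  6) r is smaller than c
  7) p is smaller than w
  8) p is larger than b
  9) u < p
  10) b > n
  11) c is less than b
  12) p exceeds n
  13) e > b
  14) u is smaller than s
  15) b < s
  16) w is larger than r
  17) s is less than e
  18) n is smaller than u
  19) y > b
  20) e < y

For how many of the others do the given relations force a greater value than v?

6

The elements the relations force above v are u, s, p, e, w, y — no chain reaches any other.
That is 6.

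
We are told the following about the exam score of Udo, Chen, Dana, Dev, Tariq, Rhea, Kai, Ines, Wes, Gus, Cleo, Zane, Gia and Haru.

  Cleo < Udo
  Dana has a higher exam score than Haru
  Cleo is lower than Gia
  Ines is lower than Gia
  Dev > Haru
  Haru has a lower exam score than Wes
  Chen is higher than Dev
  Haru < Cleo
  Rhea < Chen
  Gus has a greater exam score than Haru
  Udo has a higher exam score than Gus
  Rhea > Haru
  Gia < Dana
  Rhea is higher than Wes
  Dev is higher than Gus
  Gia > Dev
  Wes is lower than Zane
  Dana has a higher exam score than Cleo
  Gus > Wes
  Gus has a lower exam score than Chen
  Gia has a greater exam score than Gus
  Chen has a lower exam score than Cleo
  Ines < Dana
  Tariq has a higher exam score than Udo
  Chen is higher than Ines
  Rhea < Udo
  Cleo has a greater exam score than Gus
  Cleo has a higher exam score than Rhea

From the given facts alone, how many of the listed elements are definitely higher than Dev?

6

From Dev the given relations immediately reach Chen, Gia.
From those, Cleo, Dana — 4 in total.
From those, Udo — 5 in total.
From those, Tariq — 6 in total.
No other element is forced above Dev by the given relations, so the count is 6.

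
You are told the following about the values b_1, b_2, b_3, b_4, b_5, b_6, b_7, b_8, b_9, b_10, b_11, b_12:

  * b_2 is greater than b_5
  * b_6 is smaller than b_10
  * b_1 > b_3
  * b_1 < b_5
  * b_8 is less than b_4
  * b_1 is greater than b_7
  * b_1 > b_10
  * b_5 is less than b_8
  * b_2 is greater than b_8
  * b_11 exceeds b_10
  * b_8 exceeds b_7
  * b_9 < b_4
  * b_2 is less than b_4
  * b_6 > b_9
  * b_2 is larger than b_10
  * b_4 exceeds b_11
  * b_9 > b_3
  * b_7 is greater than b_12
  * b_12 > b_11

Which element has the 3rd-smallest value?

Piecing the relations together gives one ordering: b_3 < b_9 < b_6 < b_10 < b_11 < b_12 < b_7 < b_1 < b_5 < b_8 < b_2 < b_4.
Counting 3 from the smallest end gives b_6.

b_6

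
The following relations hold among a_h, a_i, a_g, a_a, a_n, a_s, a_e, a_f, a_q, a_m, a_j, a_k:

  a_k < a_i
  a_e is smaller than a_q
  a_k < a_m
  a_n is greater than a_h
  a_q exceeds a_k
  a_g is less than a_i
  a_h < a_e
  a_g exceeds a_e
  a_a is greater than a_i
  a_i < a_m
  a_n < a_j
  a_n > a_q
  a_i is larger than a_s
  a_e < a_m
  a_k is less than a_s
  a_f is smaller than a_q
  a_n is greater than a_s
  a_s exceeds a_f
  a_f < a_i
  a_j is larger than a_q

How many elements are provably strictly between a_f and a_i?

Chaining upward from a_f reaches: a_s, a_q, a_n, a_m, a_a, a_j.
Chaining downward from a_i reaches: a_k, a_s, a_h, a_e, a_g.
Strictly between a_f and a_i are those in both lists: a_s — 1 element.

1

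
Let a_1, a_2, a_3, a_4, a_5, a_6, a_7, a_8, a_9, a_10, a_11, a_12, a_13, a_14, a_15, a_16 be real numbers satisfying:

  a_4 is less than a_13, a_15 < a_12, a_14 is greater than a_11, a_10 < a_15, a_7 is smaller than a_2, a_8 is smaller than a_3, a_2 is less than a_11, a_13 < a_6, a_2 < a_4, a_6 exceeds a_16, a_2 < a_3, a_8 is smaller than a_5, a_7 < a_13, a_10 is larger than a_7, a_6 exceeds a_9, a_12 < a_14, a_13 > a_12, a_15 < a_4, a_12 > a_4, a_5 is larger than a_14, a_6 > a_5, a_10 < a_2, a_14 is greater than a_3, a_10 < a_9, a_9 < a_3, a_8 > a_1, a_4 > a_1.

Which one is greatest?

Chaining downward from a_6: directly below it, a_9, a_5, a_16, a_13; then a_7, a_10, a_8, a_4, a_12, a_14; then a_1, a_2, a_15, a_3, a_11.
That covers every other element, and nothing is given above a_6, so a_6 is the greatest.

a_6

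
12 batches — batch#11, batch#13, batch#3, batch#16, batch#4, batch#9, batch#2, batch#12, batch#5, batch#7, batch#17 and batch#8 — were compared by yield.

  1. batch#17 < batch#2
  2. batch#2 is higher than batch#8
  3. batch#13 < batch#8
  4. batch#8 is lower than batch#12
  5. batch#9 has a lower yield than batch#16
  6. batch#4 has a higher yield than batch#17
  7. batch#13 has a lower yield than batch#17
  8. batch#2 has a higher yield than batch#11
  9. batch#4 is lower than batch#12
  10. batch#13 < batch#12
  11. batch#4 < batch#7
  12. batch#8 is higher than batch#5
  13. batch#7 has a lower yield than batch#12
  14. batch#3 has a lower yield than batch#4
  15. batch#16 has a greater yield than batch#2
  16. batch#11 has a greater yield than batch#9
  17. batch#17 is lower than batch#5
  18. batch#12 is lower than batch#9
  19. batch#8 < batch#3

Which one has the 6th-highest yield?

batch#7

Piecing the relations together gives one ordering: batch#13 < batch#17 < batch#5 < batch#8 < batch#3 < batch#4 < batch#7 < batch#12 < batch#9 < batch#11 < batch#2 < batch#16.
Counting 6 from the largest end gives batch#7.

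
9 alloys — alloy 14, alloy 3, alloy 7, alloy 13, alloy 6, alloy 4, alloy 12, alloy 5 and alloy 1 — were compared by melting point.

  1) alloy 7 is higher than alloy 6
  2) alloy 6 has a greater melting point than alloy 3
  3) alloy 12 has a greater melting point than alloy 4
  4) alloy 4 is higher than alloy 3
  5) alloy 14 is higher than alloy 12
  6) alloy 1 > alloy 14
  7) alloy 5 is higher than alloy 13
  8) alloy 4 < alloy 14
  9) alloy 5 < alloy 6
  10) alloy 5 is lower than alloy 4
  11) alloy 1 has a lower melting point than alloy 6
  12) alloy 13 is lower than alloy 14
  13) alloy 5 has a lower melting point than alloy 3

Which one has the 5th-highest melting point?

Piecing the relations together gives one ordering: alloy 13 < alloy 5 < alloy 3 < alloy 4 < alloy 12 < alloy 14 < alloy 1 < alloy 6 < alloy 7.
The 5th largest is alloy 12.

alloy 12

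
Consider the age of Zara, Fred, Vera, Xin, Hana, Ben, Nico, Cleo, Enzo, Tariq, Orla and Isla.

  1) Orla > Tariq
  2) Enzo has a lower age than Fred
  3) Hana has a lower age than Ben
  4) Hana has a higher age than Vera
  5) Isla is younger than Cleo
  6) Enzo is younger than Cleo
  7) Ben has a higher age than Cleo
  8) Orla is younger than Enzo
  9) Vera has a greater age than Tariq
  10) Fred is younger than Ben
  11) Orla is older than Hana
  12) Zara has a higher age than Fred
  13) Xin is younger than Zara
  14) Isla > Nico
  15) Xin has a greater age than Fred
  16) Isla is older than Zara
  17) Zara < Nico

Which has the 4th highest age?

Piecing the relations together gives one ordering: Tariq < Vera < Hana < Orla < Enzo < Fred < Xin < Zara < Nico < Isla < Cleo < Ben.
The 4th largest is Nico.

Nico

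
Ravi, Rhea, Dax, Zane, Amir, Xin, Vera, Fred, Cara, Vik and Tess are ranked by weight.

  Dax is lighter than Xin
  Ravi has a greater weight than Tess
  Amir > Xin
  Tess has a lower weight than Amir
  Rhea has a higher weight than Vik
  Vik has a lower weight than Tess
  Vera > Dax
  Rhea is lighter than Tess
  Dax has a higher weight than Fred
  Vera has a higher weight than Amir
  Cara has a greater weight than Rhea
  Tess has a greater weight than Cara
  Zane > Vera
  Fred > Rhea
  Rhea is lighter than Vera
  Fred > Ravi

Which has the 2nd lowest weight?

Rhea

Piecing the relations together gives one ordering: Vik < Rhea < Cara < Tess < Ravi < Fred < Dax < Xin < Amir < Vera < Zane.
Counting 2 from the smallest end gives Rhea.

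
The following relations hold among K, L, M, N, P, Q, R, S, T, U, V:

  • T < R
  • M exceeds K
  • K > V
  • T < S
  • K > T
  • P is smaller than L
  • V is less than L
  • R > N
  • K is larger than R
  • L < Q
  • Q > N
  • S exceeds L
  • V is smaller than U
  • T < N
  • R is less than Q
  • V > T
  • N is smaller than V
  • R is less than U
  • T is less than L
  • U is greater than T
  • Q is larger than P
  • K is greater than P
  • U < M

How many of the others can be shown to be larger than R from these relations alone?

From R the given relations immediately reach U, K, Q.
From those, M — 4 in total.
Nothing else is reachable above R; 4 in all.

4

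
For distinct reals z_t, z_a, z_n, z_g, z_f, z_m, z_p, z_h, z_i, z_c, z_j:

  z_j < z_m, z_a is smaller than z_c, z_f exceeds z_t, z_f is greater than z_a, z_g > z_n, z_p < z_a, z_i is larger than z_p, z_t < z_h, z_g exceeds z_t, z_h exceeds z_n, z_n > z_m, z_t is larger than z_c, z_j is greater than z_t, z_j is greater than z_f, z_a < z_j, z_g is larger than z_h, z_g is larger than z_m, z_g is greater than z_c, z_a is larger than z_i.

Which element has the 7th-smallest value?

z_j

The consecutive relations fix a unique order: z_p < z_i < z_a < z_c < z_t < z_f < z_j < z_m < z_n < z_h < z_g.
Counting 7 from the smallest end gives z_j.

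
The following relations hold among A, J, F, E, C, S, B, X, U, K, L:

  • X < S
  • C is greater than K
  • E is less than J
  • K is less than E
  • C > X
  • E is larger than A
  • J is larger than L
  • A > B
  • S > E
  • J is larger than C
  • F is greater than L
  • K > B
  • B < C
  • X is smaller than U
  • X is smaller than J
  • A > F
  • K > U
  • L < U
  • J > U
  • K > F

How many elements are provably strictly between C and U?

The relations place U below C. An element lies strictly between them when it is forced above U and also forced below C.
Above U: {K, E, J, S}. Below C: {L, X, B, F, K}.
Intersection: {K} — 1.

1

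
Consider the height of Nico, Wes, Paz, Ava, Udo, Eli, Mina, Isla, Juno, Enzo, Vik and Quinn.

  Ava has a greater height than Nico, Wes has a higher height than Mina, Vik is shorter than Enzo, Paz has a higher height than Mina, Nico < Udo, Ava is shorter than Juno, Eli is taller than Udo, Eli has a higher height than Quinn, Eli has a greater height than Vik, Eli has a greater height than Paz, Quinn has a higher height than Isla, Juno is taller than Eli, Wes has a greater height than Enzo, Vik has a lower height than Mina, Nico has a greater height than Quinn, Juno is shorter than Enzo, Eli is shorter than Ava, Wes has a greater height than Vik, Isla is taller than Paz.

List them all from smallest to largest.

Vik < Mina < Paz < Isla < Quinn < Nico < Udo < Eli < Ava < Juno < Enzo < Wes

The consecutive links are each given: Vik < Mina; Mina < Paz; Paz < Isla; Isla < Quinn; Quinn < Nico; Nico < Udo; Udo < Eli; Eli < Ava; Ava < Juno; Juno < Enzo; Enzo < Wes.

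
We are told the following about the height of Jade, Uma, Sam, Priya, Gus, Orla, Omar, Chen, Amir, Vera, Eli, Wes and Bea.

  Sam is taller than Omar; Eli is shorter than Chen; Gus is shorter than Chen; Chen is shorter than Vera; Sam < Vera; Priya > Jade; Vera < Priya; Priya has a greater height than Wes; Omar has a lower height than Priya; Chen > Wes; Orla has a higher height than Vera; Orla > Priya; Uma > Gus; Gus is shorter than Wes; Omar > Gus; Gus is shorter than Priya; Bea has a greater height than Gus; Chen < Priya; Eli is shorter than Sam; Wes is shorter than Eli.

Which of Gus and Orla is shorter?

Gus

Link the given pairs in sequence: Gus < Wes; Wes < Eli; Eli < Sam; Sam < Vera; Vera < Priya; Priya < Orla.
Together: Gus < Wes < Eli < Sam < Vera < Priya < Orla.
So Gus < Orla; Gus is the shorter of the two.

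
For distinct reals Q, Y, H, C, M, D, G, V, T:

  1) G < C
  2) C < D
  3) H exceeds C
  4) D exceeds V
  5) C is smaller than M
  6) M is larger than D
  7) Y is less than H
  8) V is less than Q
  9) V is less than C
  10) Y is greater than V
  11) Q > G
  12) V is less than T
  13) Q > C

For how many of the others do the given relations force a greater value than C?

4

Directly above C: D, Q, M, H.
No other element is forced above C by the given relations, so the count is 4.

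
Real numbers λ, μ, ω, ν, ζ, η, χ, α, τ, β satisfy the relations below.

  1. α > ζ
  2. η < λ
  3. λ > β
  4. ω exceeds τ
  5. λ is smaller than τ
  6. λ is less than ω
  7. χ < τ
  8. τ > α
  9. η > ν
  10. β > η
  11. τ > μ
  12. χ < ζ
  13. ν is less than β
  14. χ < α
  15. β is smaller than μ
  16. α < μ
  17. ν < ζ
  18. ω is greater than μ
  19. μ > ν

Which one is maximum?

ω

Chaining downward from ω: directly below it, λ, μ, τ; then ν, χ, η, β, α; then ζ.
That covers every other element, and nothing is given above ω, so ω is the maximum.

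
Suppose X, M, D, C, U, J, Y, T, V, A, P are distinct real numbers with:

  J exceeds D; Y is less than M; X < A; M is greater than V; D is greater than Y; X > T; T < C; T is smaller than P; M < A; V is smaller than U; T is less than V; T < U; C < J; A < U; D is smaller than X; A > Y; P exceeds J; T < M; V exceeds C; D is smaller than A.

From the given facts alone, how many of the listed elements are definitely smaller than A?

From A the given relations immediately reach Y, D, X, M.
From those, T, V — 6 in total.
From those, C — 7 in total.
No other element is forced below A by the given relations, so the count is 7.

7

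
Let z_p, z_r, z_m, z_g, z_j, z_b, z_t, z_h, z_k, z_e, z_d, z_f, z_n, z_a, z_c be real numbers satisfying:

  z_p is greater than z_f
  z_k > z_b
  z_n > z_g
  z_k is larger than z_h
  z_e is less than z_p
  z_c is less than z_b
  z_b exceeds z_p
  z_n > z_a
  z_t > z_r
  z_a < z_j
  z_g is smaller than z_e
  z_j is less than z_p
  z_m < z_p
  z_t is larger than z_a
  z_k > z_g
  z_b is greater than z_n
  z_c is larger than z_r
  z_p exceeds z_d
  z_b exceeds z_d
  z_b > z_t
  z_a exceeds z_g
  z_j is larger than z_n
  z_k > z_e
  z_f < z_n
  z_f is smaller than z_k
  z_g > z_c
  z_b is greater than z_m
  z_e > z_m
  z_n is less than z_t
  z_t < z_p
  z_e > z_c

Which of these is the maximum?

Chaining downward from z_k: directly below it, z_g, z_f, z_h, z_e, z_b; then z_c, z_d, z_m, z_n, z_t, z_p; then z_r, z_a, z_j.
That covers every other element, and nothing is given above z_k, so z_k is the maximum.

z_k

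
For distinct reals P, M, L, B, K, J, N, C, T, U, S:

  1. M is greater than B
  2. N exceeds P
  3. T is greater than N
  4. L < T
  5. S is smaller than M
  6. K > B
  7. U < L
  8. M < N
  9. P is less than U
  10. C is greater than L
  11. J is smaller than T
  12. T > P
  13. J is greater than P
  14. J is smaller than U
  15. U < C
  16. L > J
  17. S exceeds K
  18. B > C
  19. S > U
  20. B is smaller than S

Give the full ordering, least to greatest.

P < J < U < L < C < B < K < S < M < N < T

The consecutive links are each given: P < J; J < U; U < L; L < C; C < B; B < K; K < S; S < M; M < N; N < T.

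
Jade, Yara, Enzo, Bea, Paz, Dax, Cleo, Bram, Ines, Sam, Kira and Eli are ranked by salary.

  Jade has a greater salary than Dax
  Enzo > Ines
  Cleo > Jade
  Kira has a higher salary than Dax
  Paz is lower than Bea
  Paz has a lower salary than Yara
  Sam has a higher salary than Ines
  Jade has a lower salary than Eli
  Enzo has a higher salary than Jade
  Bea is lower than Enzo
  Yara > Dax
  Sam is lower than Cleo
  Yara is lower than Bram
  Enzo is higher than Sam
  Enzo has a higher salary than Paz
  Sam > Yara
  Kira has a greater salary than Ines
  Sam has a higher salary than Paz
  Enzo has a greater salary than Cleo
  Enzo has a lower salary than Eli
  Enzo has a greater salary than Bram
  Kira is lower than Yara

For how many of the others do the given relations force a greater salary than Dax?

8

The elements the relations force above Dax are Kira, Yara, Bram, Sam, Jade, Cleo, Enzo, Eli — no chain reaches any other.
That is 8.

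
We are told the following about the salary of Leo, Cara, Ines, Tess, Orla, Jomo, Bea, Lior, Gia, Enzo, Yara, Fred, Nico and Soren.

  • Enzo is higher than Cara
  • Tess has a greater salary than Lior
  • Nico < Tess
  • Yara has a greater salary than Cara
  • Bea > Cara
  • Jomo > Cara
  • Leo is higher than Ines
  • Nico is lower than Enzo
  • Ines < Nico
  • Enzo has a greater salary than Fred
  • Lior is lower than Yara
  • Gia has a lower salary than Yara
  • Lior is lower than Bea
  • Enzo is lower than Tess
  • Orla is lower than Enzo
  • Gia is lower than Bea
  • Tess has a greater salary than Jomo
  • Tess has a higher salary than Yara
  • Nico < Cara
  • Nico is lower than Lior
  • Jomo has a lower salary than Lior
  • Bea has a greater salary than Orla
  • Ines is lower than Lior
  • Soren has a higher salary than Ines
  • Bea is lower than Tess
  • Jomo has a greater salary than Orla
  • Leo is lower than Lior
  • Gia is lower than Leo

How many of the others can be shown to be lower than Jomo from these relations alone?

The elements the relations force below Jomo are Orla, Ines, Nico, Cara — no chain reaches any other.
That is 4.

4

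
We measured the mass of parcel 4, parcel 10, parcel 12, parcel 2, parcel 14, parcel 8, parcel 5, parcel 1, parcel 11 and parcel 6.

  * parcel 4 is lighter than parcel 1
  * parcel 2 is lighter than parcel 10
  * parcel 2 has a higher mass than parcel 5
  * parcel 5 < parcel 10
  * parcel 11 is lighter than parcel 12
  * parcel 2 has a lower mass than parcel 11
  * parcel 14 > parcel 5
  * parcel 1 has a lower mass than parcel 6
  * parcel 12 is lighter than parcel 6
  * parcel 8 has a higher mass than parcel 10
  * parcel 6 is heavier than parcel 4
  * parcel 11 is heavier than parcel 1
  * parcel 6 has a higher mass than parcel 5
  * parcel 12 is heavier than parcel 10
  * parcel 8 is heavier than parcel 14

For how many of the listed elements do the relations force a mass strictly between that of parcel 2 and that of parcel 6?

3

The relations place parcel 2 below parcel 6. An element lies strictly between them when it is forced above parcel 2 and also forced below parcel 6.
Above parcel 2: {parcel 10, parcel 11, parcel 12, parcel 8}. Below parcel 6: {parcel 4, parcel 5, parcel 10, parcel 1, parcel 11, parcel 12}.
Intersection: {parcel 10, parcel 11, parcel 12} — 3.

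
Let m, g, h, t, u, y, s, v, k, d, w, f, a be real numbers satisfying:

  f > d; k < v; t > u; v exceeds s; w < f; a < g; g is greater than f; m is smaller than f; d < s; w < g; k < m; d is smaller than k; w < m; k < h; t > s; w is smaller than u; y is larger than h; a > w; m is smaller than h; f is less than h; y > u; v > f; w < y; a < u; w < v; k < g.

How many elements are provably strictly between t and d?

1

Chaining upward from d reaches: k, s, m, f, h, y, v, g.
Chaining downward from t reaches: w, a, s, u.
Strictly between d and t are those in both lists: s — 1 element.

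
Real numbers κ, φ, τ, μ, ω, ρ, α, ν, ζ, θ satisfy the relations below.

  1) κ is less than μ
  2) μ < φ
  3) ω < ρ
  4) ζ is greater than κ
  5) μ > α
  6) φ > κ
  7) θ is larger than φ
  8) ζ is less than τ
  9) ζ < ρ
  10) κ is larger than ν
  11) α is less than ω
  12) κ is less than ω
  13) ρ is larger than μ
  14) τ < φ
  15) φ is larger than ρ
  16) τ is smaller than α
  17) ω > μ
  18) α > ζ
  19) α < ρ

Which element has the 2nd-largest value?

φ

The consecutive relations fix a unique order: ν < κ < ζ < τ < α < μ < ω < ρ < φ < θ.
The 2nd largest is φ.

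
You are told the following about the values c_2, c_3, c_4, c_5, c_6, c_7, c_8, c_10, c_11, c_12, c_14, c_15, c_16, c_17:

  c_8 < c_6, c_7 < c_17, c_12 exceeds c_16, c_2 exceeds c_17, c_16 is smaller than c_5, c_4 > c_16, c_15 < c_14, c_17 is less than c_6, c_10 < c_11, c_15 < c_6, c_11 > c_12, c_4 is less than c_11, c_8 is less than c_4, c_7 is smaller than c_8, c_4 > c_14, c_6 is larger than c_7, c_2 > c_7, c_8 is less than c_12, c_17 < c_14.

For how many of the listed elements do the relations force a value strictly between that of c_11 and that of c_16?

2

The relations place c_16 below c_11. An element lies strictly between them when it is forced above c_16 and also forced below c_11.
Above c_16: {c_5, c_4, c_12}. Below c_11: {c_7, c_15, c_17, c_8, c_14, c_4, c_10, c_12}.
Intersection: {c_4, c_12} — 2.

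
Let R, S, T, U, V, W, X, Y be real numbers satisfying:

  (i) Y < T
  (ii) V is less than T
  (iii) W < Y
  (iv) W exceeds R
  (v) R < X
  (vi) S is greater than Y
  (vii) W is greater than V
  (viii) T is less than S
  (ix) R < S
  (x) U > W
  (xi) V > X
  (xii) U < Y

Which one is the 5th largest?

Piecing the relations together gives one ordering: R < X < V < W < U < Y < T < S.
Counting 5 from the largest end gives W.

W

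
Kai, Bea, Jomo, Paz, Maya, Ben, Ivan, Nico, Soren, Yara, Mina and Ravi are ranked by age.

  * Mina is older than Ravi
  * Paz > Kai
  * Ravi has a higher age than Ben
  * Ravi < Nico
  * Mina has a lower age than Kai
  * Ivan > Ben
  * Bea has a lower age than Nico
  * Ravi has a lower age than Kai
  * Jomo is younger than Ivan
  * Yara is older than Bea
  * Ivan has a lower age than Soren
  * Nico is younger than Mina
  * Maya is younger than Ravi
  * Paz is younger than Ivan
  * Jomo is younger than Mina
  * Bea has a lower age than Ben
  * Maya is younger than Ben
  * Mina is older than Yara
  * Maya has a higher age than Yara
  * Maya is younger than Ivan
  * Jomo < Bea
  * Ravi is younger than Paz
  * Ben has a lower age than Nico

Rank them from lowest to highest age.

Jomo < Bea < Yara < Maya < Ben < Ravi < Nico < Mina < Kai < Paz < Ivan < Soren

Nothing is placed below Jomo, so it is least; from there Jomo < Bea; Bea < Yara; Yara < Maya; Maya < Ben; Ben < Ravi; Ravi < Nico; Nico < Mina; Mina < Kai; Kai < Paz; Paz < Ivan; Ivan < Soren, each given directly.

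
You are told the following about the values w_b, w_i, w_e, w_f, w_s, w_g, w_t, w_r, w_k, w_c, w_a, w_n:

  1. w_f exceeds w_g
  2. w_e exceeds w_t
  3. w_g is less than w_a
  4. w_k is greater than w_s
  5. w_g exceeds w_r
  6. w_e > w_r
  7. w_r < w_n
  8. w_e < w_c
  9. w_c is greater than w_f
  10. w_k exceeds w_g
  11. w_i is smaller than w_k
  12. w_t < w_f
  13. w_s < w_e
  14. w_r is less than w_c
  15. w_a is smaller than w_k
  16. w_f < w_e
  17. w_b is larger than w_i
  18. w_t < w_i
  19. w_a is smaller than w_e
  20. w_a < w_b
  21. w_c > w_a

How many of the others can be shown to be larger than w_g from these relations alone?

Directly above w_g: w_a, w_f, w_k.
One step further: w_e, w_c, w_b (6 so far).
No other element is forced above w_g by the given relations, so the count is 6.

6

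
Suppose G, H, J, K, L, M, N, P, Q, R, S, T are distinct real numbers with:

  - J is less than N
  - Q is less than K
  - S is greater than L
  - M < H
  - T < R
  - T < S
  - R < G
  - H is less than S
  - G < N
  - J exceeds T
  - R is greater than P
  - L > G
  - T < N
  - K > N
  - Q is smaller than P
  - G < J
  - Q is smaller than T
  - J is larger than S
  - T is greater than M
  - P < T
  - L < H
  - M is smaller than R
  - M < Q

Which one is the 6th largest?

L

Chaining the given pairs: M < Q < P < T < R < G < L < H < S < J < N < K.
The 6th largest is L.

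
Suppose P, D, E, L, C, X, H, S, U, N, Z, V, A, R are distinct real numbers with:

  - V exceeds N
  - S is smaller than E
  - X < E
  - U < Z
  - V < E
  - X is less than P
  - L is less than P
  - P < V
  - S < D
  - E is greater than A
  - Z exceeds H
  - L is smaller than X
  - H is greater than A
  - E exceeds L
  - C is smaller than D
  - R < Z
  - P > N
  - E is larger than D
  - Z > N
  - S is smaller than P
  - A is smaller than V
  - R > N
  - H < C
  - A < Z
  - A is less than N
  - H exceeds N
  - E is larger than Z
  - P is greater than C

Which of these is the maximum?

Chaining downward from E: directly below it, A, L, X, S, D, V, Z; then N, H, C, P, R, U.
That covers every other element, and nothing is given above E, so E is the maximum.

E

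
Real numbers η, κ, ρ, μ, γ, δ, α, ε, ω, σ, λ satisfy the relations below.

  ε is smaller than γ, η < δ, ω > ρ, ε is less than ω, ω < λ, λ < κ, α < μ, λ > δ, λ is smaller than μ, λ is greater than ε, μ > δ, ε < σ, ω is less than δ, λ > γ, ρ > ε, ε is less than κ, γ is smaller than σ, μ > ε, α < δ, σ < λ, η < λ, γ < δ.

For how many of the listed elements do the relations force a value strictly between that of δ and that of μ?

1

The relations place δ below μ. An element lies strictly between them when it is forced above δ and also forced below μ.
Above δ: {λ, κ}. Below μ: {ε, ρ, γ, α, η, ω, σ, λ}.
Intersection: {λ} — 1.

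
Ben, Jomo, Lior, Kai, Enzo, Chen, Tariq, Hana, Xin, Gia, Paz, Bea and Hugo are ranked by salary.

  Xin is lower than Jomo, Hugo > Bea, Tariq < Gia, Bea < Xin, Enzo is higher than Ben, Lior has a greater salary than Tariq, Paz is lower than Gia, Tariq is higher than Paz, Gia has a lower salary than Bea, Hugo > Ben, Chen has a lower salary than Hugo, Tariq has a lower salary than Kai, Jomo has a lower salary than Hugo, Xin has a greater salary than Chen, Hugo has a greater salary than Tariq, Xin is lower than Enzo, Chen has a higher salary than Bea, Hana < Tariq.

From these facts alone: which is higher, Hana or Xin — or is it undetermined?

Hana < Tariq and Tariq < Gia give Hana < Gia.
Then Gia < Bea extends the chain to Bea.
Then Bea < Chen extends the chain to Chen.
Then Chen < Xin extends the chain to Xin.
So Xin is higher.

Xin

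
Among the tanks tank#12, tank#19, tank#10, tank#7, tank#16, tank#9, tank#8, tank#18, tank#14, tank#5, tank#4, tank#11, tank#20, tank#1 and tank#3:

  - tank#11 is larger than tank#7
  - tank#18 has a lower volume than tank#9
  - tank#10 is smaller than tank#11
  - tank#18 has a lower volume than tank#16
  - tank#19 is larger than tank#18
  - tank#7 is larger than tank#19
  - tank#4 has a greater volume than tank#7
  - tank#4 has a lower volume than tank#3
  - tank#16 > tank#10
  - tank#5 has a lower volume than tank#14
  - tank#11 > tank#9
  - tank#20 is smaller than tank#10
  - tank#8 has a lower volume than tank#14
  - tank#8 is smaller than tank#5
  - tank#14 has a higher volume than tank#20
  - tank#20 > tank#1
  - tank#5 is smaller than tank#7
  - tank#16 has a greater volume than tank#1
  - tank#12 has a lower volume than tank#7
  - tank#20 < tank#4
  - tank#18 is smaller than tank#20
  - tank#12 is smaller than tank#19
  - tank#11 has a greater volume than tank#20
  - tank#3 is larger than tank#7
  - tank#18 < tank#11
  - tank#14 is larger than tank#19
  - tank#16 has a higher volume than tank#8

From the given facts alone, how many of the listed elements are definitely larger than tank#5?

The elements the relations force above tank#5 are tank#7, tank#4, tank#11, tank#14, tank#3 — no chain reaches any other.
That is 5.

5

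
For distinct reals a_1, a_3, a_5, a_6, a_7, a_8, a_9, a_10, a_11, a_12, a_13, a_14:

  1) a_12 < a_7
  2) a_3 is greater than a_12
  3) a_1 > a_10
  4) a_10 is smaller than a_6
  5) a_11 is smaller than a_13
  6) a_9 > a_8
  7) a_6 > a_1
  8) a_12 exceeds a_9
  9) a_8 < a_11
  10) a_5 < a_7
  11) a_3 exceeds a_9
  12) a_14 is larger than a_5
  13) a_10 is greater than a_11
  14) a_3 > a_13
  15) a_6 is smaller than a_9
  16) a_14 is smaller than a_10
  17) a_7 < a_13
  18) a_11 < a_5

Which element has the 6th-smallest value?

a_1

Chaining the given pairs: a_8 < a_11 < a_5 < a_14 < a_10 < a_1 < a_6 < a_9 < a_12 < a_7 < a_13 < a_3.
Counting 6 from the smallest end gives a_1.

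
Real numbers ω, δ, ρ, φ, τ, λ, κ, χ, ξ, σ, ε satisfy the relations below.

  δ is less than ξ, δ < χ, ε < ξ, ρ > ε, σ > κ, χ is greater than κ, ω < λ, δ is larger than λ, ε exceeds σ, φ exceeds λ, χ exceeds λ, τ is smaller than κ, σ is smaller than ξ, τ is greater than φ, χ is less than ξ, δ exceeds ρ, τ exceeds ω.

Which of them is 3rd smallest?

Chaining the given pairs: ω < λ < φ < τ < κ < σ < ε < ρ < δ < χ < ξ.
The 3rd smallest is φ.

φ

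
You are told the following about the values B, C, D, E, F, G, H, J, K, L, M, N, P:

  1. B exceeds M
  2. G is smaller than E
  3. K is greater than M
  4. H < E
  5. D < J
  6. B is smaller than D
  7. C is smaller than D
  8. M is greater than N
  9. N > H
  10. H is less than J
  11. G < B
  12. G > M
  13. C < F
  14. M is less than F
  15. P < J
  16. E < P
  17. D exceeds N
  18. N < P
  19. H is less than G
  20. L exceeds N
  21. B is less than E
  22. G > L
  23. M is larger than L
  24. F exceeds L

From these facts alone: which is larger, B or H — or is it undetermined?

H < N and N < L give H < L.
Then L < M extends the chain to M.
Then M < G extends the chain to G.
Then G < B extends the chain to B.
So B is larger.

B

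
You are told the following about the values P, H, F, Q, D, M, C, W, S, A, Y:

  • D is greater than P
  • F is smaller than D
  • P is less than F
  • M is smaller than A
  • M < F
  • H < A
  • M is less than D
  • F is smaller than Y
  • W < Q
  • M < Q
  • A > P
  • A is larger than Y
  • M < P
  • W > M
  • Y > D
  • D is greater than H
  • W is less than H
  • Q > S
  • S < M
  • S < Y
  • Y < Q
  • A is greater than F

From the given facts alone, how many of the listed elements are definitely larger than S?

9

Directly above S: M, Y, Q.
One step further: P, W, F, D, A (8 so far).
One step further: H (9 so far).
Nothing else is reachable above S; 9 in all.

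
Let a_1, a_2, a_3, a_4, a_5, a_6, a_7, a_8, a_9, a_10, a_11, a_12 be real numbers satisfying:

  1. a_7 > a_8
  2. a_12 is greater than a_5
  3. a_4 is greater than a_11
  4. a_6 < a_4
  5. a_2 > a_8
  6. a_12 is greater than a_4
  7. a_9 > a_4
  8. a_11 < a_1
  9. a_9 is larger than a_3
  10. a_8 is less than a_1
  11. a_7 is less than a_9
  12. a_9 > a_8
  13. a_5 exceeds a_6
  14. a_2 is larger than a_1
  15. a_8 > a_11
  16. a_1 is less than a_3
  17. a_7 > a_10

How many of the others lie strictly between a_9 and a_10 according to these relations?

Chaining upward from a_10 reaches: a_7.
Chaining downward from a_9 reaches: a_11, a_6, a_8, a_1, a_3, a_4, a_7.
Strictly between a_10 and a_9 are those in both lists: a_7 — 1 element.

1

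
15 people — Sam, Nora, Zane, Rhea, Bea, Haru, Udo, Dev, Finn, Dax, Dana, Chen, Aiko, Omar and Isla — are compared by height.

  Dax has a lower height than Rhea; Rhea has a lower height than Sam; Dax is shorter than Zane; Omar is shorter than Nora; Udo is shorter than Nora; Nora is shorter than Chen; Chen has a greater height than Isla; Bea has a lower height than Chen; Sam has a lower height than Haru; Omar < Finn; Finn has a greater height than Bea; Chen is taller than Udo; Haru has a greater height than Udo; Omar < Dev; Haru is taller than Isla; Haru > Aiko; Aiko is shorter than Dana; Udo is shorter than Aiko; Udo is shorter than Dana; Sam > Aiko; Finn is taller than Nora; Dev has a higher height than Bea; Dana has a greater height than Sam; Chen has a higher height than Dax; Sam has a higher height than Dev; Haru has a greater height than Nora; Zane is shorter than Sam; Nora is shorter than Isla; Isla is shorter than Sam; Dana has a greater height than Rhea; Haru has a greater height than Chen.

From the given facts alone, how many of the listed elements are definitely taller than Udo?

8

The elements the relations force above Udo are Nora, Finn, Aiko, Isla, Sam, Dana, Chen, Haru — no chain reaches any other.
That is 8.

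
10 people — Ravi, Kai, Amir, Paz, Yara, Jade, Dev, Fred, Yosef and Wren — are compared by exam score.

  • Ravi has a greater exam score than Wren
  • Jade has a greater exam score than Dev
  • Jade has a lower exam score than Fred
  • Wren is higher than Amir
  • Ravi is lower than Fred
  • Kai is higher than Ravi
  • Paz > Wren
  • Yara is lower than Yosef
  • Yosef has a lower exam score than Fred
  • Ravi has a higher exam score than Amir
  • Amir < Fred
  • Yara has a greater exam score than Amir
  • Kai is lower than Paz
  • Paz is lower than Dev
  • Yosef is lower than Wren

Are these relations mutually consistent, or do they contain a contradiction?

consistent

Every relation is compatible with Amir < Yara < Yosef < Wren < Ravi < Kai < Paz < Dev < Jade < Fred; the set is consistent.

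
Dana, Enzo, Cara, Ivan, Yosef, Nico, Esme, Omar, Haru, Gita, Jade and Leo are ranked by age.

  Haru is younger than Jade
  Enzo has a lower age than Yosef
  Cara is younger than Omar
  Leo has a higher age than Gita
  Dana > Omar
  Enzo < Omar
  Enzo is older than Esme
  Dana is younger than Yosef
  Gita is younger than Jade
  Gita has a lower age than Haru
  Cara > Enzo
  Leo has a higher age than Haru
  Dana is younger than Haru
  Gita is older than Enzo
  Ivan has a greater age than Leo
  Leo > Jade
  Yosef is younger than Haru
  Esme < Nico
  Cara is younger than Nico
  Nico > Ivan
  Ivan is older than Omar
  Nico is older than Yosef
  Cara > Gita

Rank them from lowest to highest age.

Esme < Enzo < Gita < Cara < Omar < Dana < Yosef < Haru < Jade < Leo < Ivan < Nico

The consecutive links are each given: Esme < Enzo; Enzo < Gita; Gita < Cara; Cara < Omar; Omar < Dana; Dana < Yosef; Yosef < Haru; Haru < Jade; Jade < Leo; Leo < Ivan; Ivan < Nico.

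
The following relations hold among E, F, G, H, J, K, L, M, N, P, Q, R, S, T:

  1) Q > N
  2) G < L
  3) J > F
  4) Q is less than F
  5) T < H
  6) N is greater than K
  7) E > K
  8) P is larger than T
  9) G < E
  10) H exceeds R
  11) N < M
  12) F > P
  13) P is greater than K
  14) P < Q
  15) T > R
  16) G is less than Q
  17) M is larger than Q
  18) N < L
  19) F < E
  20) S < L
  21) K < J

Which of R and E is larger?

E

Following the relations from R: R < T < P < Q < F < E.
So R < E; E is the larger of the two.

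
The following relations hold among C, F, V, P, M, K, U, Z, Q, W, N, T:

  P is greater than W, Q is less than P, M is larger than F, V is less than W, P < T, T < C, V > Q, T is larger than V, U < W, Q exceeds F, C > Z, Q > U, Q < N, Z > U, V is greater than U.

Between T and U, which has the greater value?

T

Link the given pairs in sequence: U < Q; Q < V; V < W; W < P; P < T.
Chaining these gives U < Q < V < W < P < T.
So U < T; T is the larger of the two.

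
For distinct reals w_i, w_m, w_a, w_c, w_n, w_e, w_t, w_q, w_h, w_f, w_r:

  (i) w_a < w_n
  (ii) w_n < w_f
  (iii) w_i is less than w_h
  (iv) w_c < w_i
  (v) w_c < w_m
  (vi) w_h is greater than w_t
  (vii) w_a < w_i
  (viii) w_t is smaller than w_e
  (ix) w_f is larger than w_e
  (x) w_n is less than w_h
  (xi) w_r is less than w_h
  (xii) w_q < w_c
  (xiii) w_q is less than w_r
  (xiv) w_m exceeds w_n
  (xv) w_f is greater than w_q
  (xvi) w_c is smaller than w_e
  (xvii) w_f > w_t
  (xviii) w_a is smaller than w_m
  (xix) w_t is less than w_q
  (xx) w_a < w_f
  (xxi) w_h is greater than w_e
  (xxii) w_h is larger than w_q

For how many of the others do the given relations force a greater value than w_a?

5

The elements the relations force above w_a are w_n, w_i, w_h, w_f, w_m — no chain reaches any other.
That is 5.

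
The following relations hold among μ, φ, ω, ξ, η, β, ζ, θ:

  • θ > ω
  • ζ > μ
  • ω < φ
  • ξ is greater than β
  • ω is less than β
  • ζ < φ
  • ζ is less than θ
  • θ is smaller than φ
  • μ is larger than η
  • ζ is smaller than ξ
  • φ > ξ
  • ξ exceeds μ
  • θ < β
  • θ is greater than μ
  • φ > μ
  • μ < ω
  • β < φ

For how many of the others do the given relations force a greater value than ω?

Directly above ω: θ, β, φ.
One step further: ξ (4 so far).
Nothing else is reachable above ω; 4 in all.

4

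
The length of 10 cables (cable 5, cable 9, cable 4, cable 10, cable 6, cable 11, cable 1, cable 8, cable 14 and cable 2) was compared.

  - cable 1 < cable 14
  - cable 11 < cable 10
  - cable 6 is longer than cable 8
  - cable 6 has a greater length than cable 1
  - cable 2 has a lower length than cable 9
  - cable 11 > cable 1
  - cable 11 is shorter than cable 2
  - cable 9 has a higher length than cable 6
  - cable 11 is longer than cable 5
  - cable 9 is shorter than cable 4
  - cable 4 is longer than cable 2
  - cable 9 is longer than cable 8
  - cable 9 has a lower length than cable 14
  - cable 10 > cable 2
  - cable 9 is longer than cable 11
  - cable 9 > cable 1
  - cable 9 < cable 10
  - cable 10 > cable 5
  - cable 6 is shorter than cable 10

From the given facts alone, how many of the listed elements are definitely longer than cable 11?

5

The elements the relations force above cable 11 are cable 2, cable 9, cable 14, cable 4, cable 10 — no chain reaches any other.
That is 5.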